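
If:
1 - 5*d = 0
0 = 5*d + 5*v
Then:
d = 1/5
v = -1/5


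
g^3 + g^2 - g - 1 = (g - 1)*(g + 1)^2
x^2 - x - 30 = (x - 6)*(x + 5)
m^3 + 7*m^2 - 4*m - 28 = (m - 2)*(m + 2)*(m + 7)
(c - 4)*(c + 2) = c^2 - 2*c - 8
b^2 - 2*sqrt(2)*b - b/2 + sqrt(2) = (b - 1/2)*(b - 2*sqrt(2))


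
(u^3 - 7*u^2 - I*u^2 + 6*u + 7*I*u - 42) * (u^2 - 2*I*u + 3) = u^5 - 7*u^4 - 3*I*u^4 + 7*u^3 + 21*I*u^3 - 49*u^2 - 15*I*u^2 + 18*u + 105*I*u - 126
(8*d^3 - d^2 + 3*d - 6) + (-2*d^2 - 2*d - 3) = 8*d^3 - 3*d^2 + d - 9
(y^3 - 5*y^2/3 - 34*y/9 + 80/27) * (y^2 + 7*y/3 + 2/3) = y^5 + 2*y^4/3 - 7*y^3 - 188*y^2/27 + 356*y/81 + 160/81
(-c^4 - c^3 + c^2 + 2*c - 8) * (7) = -7*c^4 - 7*c^3 + 7*c^2 + 14*c - 56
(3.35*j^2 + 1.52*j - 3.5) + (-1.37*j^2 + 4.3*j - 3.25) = 1.98*j^2 + 5.82*j - 6.75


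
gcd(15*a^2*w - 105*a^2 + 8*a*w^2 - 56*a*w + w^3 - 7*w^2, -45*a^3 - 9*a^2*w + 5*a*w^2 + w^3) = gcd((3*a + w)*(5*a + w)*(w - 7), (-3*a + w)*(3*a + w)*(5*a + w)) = 15*a^2 + 8*a*w + w^2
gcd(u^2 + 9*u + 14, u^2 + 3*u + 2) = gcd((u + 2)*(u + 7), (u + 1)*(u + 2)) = u + 2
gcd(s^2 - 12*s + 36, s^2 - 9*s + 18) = s - 6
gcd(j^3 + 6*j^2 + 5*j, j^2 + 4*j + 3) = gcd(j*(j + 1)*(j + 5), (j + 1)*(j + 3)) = j + 1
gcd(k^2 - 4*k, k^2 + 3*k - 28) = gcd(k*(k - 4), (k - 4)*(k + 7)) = k - 4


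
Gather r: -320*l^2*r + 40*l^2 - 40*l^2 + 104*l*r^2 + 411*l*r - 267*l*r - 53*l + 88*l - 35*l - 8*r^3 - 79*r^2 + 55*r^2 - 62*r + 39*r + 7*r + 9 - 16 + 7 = -8*r^3 + r^2*(104*l - 24) + r*(-320*l^2 + 144*l - 16)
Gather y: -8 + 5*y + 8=5*y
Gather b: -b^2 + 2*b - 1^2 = -b^2 + 2*b - 1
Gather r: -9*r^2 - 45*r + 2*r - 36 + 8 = -9*r^2 - 43*r - 28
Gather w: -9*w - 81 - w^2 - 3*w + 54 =-w^2 - 12*w - 27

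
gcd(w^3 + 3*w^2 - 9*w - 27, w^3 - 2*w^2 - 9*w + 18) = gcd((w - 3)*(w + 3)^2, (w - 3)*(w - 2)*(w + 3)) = w^2 - 9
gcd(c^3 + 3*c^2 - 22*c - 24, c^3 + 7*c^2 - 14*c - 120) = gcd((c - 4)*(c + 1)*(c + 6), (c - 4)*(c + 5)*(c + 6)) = c^2 + 2*c - 24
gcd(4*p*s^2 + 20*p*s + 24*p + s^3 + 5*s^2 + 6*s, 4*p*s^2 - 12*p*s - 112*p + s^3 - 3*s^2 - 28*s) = 4*p + s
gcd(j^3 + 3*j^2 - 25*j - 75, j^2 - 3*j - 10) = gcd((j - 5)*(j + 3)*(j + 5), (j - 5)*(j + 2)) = j - 5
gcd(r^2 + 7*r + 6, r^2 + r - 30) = r + 6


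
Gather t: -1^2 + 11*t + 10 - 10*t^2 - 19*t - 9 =-10*t^2 - 8*t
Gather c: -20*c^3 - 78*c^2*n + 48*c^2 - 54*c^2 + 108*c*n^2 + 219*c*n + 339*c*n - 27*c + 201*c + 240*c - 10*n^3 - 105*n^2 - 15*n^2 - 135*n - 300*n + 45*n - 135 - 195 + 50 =-20*c^3 + c^2*(-78*n - 6) + c*(108*n^2 + 558*n + 414) - 10*n^3 - 120*n^2 - 390*n - 280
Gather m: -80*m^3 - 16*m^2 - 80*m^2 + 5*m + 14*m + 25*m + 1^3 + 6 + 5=-80*m^3 - 96*m^2 + 44*m + 12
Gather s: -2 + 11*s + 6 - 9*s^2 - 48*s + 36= -9*s^2 - 37*s + 40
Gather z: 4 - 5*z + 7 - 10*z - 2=9 - 15*z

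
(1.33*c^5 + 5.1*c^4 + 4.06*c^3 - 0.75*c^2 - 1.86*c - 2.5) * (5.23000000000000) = 6.9559*c^5 + 26.673*c^4 + 21.2338*c^3 - 3.9225*c^2 - 9.7278*c - 13.075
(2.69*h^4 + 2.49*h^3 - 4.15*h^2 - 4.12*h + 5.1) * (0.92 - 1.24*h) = -3.3356*h^5 - 0.6128*h^4 + 7.4368*h^3 + 1.2908*h^2 - 10.1144*h + 4.692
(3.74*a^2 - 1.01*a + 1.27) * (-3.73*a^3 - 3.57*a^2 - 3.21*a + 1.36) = -13.9502*a^5 - 9.5845*a^4 - 13.1368*a^3 + 3.7946*a^2 - 5.4503*a + 1.7272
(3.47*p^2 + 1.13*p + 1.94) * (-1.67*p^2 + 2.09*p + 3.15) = -5.7949*p^4 + 5.3652*p^3 + 10.0524*p^2 + 7.6141*p + 6.111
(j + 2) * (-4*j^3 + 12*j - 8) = -4*j^4 - 8*j^3 + 12*j^2 + 16*j - 16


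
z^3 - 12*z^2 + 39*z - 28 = (z - 7)*(z - 4)*(z - 1)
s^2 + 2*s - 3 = (s - 1)*(s + 3)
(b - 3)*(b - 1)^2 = b^3 - 5*b^2 + 7*b - 3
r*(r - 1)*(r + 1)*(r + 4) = r^4 + 4*r^3 - r^2 - 4*r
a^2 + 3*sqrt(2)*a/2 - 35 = (a - 7*sqrt(2)/2)*(a + 5*sqrt(2))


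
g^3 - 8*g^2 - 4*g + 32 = (g - 8)*(g - 2)*(g + 2)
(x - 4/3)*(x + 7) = x^2 + 17*x/3 - 28/3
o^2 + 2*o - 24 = (o - 4)*(o + 6)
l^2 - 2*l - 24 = (l - 6)*(l + 4)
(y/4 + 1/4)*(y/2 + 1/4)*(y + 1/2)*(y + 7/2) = y^4/8 + 11*y^3/16 + 33*y^2/32 + 37*y/64 + 7/64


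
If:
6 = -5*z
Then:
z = -6/5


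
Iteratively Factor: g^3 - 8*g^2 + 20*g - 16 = (g - 2)*(g^2 - 6*g + 8) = (g - 2)^2*(g - 4)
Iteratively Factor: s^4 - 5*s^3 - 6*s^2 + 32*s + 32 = (s - 4)*(s^3 - s^2 - 10*s - 8) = (s - 4)*(s + 2)*(s^2 - 3*s - 4) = (s - 4)*(s + 1)*(s + 2)*(s - 4)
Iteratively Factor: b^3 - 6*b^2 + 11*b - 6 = (b - 1)*(b^2 - 5*b + 6) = (b - 3)*(b - 1)*(b - 2)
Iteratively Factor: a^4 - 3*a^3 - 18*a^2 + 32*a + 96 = (a + 2)*(a^3 - 5*a^2 - 8*a + 48) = (a - 4)*(a + 2)*(a^2 - a - 12) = (a - 4)*(a + 2)*(a + 3)*(a - 4)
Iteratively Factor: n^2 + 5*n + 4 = (n + 4)*(n + 1)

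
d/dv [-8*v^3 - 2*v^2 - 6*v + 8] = -24*v^2 - 4*v - 6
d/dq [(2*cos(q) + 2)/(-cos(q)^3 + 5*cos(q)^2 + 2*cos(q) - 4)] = 4*(3 - cos(q))*sin(q)/(sin(q)^2 + 6*cos(q) - 5)^2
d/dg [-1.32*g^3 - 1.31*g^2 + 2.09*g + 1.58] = -3.96*g^2 - 2.62*g + 2.09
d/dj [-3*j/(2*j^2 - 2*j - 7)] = 3*(2*j^2 + 7)/(4*j^4 - 8*j^3 - 24*j^2 + 28*j + 49)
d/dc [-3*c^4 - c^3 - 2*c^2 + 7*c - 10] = -12*c^3 - 3*c^2 - 4*c + 7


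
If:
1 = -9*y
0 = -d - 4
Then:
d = -4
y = -1/9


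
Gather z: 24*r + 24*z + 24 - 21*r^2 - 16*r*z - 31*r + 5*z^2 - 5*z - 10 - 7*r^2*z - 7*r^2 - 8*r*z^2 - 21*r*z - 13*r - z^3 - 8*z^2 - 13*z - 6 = -28*r^2 - 20*r - z^3 + z^2*(-8*r - 3) + z*(-7*r^2 - 37*r + 6) + 8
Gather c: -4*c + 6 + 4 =10 - 4*c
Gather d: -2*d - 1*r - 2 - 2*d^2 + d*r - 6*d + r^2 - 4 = -2*d^2 + d*(r - 8) + r^2 - r - 6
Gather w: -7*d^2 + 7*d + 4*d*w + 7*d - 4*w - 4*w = -7*d^2 + 14*d + w*(4*d - 8)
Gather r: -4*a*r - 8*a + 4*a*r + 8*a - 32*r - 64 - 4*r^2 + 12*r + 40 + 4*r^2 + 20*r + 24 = 0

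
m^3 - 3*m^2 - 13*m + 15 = (m - 5)*(m - 1)*(m + 3)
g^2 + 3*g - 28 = (g - 4)*(g + 7)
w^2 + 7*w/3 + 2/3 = (w + 1/3)*(w + 2)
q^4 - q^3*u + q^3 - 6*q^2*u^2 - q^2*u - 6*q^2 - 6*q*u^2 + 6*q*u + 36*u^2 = (q - 2)*(q + 3)*(q - 3*u)*(q + 2*u)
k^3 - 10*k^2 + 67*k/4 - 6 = (k - 8)*(k - 3/2)*(k - 1/2)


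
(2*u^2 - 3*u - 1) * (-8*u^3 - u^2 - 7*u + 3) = -16*u^5 + 22*u^4 - 3*u^3 + 28*u^2 - 2*u - 3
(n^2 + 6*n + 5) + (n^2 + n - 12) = 2*n^2 + 7*n - 7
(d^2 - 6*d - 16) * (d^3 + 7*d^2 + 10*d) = d^5 + d^4 - 48*d^3 - 172*d^2 - 160*d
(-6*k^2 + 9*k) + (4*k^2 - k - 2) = -2*k^2 + 8*k - 2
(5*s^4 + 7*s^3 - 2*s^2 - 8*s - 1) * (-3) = -15*s^4 - 21*s^3 + 6*s^2 + 24*s + 3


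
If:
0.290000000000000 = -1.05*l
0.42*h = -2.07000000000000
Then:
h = -4.93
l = -0.28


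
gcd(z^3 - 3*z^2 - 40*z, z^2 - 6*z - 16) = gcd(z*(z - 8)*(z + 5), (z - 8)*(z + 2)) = z - 8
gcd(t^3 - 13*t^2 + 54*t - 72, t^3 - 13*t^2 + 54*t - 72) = t^3 - 13*t^2 + 54*t - 72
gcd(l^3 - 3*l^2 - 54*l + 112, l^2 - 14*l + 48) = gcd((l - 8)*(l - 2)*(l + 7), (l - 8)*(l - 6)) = l - 8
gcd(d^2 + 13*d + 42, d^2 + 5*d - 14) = d + 7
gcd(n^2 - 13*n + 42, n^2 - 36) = n - 6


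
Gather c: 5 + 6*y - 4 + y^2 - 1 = y^2 + 6*y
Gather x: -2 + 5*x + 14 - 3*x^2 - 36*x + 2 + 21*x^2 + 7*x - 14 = 18*x^2 - 24*x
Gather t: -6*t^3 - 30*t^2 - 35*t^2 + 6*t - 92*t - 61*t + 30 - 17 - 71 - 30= -6*t^3 - 65*t^2 - 147*t - 88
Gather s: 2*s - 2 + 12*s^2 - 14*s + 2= 12*s^2 - 12*s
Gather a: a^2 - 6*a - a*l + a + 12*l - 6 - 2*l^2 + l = a^2 + a*(-l - 5) - 2*l^2 + 13*l - 6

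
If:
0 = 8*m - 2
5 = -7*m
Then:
No Solution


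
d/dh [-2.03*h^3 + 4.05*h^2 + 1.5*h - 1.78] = -6.09*h^2 + 8.1*h + 1.5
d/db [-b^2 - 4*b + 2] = -2*b - 4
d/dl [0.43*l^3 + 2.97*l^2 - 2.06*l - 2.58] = 1.29*l^2 + 5.94*l - 2.06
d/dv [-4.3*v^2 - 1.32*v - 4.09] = -8.6*v - 1.32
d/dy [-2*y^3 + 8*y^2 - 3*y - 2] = -6*y^2 + 16*y - 3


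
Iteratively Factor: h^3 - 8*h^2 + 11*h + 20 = (h - 5)*(h^2 - 3*h - 4) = (h - 5)*(h - 4)*(h + 1)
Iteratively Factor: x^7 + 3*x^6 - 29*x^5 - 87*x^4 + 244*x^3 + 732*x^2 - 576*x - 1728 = (x + 3)*(x^6 - 29*x^4 + 244*x^2 - 576) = (x + 3)*(x + 4)*(x^5 - 4*x^4 - 13*x^3 + 52*x^2 + 36*x - 144) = (x - 3)*(x + 3)*(x + 4)*(x^4 - x^3 - 16*x^2 + 4*x + 48) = (x - 3)*(x + 2)*(x + 3)*(x + 4)*(x^3 - 3*x^2 - 10*x + 24) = (x - 3)*(x - 2)*(x + 2)*(x + 3)*(x + 4)*(x^2 - x - 12) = (x - 4)*(x - 3)*(x - 2)*(x + 2)*(x + 3)*(x + 4)*(x + 3)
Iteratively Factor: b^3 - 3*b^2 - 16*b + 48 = (b + 4)*(b^2 - 7*b + 12) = (b - 4)*(b + 4)*(b - 3)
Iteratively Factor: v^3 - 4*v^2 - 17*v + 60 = (v + 4)*(v^2 - 8*v + 15) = (v - 5)*(v + 4)*(v - 3)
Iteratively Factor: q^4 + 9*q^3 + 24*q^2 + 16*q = (q + 4)*(q^3 + 5*q^2 + 4*q) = q*(q + 4)*(q^2 + 5*q + 4) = q*(q + 4)^2*(q + 1)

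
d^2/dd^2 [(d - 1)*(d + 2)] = 2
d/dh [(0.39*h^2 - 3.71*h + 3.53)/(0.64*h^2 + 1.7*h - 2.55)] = (3.0374*h^2 - 6.5074*h + 3.4595)/(0.4096*h^4 + 2.176*h^3 - 0.374*h^2 - 8.67*h + 6.5025)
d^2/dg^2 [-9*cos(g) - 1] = 9*cos(g)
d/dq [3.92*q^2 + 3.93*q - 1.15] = 7.84*q + 3.93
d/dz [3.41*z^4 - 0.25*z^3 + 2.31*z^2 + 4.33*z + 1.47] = 13.64*z^3 - 0.75*z^2 + 4.62*z + 4.33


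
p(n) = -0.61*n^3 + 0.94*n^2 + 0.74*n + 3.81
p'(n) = -1.83*n^2 + 1.88*n + 0.74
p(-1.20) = 5.33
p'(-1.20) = -4.15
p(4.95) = -43.48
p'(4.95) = -34.79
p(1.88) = 4.47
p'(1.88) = -2.19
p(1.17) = 4.99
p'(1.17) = 0.43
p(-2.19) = 13.10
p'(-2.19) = -12.15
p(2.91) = -1.11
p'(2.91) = -9.29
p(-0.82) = 4.17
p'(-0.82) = -2.03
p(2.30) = 3.06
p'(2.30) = -4.62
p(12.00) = -906.03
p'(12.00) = -240.22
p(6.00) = -89.67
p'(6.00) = -53.86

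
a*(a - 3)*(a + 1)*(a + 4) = a^4 + 2*a^3 - 11*a^2 - 12*a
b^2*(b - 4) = b^3 - 4*b^2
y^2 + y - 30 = (y - 5)*(y + 6)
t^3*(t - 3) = t^4 - 3*t^3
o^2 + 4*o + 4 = (o + 2)^2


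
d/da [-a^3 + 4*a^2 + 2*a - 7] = -3*a^2 + 8*a + 2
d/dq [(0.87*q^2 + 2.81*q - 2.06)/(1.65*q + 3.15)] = (1.4355*q^2 + 5.481*q + 12.2505)/(2.7225*q^2 + 10.395*q + 9.9225)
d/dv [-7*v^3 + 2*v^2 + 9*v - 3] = -21*v^2 + 4*v + 9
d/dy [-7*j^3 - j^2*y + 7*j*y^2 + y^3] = -j^2 + 14*j*y + 3*y^2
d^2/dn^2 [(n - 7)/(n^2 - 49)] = 2/(n^3 + 21*n^2 + 147*n + 343)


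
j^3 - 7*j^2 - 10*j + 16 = (j - 8)*(j - 1)*(j + 2)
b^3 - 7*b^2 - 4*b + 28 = (b - 7)*(b - 2)*(b + 2)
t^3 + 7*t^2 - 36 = (t - 2)*(t + 3)*(t + 6)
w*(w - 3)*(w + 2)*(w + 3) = w^4 + 2*w^3 - 9*w^2 - 18*w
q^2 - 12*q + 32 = (q - 8)*(q - 4)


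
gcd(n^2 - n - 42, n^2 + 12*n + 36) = n + 6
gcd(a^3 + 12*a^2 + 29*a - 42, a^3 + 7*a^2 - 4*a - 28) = a + 7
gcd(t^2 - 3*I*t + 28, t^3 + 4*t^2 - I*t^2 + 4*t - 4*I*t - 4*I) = 1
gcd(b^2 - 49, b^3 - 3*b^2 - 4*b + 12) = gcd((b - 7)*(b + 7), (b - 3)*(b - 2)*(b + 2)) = 1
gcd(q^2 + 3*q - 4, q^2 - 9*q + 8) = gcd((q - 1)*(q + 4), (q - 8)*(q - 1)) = q - 1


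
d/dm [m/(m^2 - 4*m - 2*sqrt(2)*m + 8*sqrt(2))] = (m^2 + 2*m*(-m + sqrt(2) + 2) - 4*m - 2*sqrt(2)*m + 8*sqrt(2))/(m^2 - 4*m - 2*sqrt(2)*m + 8*sqrt(2))^2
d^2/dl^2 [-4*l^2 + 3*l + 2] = -8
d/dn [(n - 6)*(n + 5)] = 2*n - 1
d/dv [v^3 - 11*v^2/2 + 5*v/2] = 3*v^2 - 11*v + 5/2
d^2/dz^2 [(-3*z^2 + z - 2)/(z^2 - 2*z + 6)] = 2*(-5*z^3 + 48*z^2 - 6*z - 92)/(z^6 - 6*z^5 + 30*z^4 - 80*z^3 + 180*z^2 - 216*z + 216)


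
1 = 1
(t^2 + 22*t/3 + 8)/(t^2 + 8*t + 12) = (t + 4/3)/(t + 2)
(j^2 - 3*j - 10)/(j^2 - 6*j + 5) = (j + 2)/(j - 1)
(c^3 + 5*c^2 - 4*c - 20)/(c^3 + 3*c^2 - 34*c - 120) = (c^2 - 4)/(c^2 - 2*c - 24)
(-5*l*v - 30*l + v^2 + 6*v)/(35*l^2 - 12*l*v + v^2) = (v + 6)/(-7*l + v)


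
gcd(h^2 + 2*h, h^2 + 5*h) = h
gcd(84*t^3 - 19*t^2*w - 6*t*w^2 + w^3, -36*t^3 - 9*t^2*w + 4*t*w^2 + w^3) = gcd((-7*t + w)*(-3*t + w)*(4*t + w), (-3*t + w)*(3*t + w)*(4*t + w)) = 12*t^2 - t*w - w^2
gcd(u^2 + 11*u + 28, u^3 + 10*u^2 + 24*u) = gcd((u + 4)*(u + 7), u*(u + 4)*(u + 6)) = u + 4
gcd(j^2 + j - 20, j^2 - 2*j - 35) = j + 5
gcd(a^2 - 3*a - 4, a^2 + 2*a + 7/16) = 1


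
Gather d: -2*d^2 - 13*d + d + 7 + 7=-2*d^2 - 12*d + 14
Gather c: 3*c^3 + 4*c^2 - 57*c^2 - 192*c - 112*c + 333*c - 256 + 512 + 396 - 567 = 3*c^3 - 53*c^2 + 29*c + 85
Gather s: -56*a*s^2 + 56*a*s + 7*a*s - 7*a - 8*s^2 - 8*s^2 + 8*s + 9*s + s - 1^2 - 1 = -7*a + s^2*(-56*a - 16) + s*(63*a + 18) - 2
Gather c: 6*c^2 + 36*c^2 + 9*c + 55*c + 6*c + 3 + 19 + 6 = 42*c^2 + 70*c + 28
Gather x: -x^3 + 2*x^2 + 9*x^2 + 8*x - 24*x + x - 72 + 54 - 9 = -x^3 + 11*x^2 - 15*x - 27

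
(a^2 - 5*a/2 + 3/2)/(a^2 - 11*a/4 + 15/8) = 4*(a - 1)/(4*a - 5)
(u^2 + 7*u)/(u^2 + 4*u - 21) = u/(u - 3)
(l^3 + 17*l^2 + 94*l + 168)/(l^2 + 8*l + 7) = (l^2 + 10*l + 24)/(l + 1)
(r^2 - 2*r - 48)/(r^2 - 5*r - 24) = (r + 6)/(r + 3)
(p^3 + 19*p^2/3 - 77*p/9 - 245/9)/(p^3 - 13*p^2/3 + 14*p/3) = (3*p^2 + 26*p + 35)/(3*p*(p - 2))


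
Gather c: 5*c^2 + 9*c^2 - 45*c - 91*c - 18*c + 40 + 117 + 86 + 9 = 14*c^2 - 154*c + 252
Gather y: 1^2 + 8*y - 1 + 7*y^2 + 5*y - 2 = 7*y^2 + 13*y - 2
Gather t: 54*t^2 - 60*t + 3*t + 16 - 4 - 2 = 54*t^2 - 57*t + 10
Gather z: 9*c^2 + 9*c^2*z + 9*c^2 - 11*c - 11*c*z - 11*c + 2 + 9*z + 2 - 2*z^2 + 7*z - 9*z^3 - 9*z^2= 18*c^2 - 22*c - 9*z^3 - 11*z^2 + z*(9*c^2 - 11*c + 16) + 4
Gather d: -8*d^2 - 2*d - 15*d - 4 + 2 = -8*d^2 - 17*d - 2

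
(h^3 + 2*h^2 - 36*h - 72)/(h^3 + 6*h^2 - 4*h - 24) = (h - 6)/(h - 2)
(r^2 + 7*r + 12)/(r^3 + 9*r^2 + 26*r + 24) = 1/(r + 2)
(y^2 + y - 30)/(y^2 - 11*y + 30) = (y + 6)/(y - 6)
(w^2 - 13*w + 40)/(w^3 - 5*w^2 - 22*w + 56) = (w^2 - 13*w + 40)/(w^3 - 5*w^2 - 22*w + 56)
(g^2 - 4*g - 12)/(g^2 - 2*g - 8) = (g - 6)/(g - 4)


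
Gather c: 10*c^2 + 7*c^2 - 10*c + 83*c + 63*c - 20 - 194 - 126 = 17*c^2 + 136*c - 340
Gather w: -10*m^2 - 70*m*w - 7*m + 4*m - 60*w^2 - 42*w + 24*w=-10*m^2 - 3*m - 60*w^2 + w*(-70*m - 18)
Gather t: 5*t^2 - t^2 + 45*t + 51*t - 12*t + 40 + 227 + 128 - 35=4*t^2 + 84*t + 360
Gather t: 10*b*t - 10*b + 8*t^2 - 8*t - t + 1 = -10*b + 8*t^2 + t*(10*b - 9) + 1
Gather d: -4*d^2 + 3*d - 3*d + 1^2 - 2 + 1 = -4*d^2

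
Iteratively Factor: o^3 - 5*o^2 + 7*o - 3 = (o - 3)*(o^2 - 2*o + 1) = (o - 3)*(o - 1)*(o - 1)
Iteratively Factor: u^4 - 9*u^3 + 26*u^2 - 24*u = (u)*(u^3 - 9*u^2 + 26*u - 24) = u*(u - 4)*(u^2 - 5*u + 6) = u*(u - 4)*(u - 2)*(u - 3)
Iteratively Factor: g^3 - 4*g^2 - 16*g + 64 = (g - 4)*(g^2 - 16) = (g - 4)^2*(g + 4)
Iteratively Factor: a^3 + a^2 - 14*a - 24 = (a + 3)*(a^2 - 2*a - 8) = (a - 4)*(a + 3)*(a + 2)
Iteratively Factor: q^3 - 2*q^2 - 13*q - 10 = (q + 1)*(q^2 - 3*q - 10) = (q + 1)*(q + 2)*(q - 5)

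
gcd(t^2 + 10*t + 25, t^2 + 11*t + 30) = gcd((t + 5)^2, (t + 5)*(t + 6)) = t + 5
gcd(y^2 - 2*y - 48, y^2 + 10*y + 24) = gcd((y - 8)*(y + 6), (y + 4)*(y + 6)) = y + 6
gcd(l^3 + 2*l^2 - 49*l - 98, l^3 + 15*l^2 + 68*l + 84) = l^2 + 9*l + 14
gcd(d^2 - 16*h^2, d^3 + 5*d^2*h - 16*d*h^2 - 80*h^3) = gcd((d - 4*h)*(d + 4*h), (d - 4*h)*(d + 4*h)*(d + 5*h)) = d^2 - 16*h^2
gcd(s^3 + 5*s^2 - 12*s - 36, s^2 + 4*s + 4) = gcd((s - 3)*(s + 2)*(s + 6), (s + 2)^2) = s + 2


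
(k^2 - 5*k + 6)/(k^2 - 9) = (k - 2)/(k + 3)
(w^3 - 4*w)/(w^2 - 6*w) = (w^2 - 4)/(w - 6)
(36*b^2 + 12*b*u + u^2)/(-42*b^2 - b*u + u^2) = (6*b + u)/(-7*b + u)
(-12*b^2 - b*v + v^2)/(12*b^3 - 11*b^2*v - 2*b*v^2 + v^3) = 1/(-b + v)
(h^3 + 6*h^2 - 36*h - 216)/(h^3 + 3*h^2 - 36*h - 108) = (h + 6)/(h + 3)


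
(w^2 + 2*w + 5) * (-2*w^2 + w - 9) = -2*w^4 - 3*w^3 - 17*w^2 - 13*w - 45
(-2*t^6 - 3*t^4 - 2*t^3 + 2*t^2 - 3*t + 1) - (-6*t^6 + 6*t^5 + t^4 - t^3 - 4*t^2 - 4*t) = 4*t^6 - 6*t^5 - 4*t^4 - t^3 + 6*t^2 + t + 1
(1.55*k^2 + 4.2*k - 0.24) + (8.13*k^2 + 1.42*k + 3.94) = 9.68*k^2 + 5.62*k + 3.7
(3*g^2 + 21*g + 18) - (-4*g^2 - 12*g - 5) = 7*g^2 + 33*g + 23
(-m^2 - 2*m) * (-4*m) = 4*m^3 + 8*m^2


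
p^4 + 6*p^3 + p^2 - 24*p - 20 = (p - 2)*(p + 1)*(p + 2)*(p + 5)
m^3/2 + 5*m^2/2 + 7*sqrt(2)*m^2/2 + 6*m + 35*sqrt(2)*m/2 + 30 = (m/2 + sqrt(2)/2)*(m + 5)*(m + 6*sqrt(2))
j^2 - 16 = (j - 4)*(j + 4)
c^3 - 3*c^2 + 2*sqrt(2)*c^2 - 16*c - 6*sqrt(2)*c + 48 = (c - 3)*(c - 2*sqrt(2))*(c + 4*sqrt(2))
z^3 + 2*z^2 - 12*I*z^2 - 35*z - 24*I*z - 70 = (z + 2)*(z - 7*I)*(z - 5*I)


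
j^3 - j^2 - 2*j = j*(j - 2)*(j + 1)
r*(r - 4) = r^2 - 4*r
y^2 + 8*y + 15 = (y + 3)*(y + 5)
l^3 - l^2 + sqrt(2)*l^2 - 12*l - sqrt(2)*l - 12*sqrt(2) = (l - 4)*(l + 3)*(l + sqrt(2))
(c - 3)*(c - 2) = c^2 - 5*c + 6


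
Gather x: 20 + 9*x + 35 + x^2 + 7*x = x^2 + 16*x + 55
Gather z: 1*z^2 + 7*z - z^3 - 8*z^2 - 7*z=-z^3 - 7*z^2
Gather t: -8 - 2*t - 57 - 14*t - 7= -16*t - 72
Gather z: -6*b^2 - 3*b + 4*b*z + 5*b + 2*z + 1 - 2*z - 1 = -6*b^2 + 4*b*z + 2*b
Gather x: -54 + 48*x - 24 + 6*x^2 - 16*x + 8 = 6*x^2 + 32*x - 70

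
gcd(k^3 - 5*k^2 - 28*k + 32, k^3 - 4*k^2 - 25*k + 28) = k^2 + 3*k - 4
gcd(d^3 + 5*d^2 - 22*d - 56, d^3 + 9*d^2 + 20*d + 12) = d + 2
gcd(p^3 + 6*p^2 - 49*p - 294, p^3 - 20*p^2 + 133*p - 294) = p - 7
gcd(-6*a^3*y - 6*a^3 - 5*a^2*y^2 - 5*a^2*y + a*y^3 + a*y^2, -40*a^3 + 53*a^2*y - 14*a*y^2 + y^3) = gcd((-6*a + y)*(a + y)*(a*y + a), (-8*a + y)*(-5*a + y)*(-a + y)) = 1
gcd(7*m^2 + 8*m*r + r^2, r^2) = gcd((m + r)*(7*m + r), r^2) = 1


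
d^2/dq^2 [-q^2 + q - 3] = -2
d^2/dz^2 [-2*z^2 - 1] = -4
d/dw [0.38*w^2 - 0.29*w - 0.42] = 0.76*w - 0.29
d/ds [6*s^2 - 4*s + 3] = 12*s - 4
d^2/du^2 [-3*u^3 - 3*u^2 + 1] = -18*u - 6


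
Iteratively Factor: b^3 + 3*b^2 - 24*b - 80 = (b + 4)*(b^2 - b - 20) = (b - 5)*(b + 4)*(b + 4)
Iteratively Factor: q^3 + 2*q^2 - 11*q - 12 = (q + 1)*(q^2 + q - 12) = (q + 1)*(q + 4)*(q - 3)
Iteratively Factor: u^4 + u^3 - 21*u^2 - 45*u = (u + 3)*(u^3 - 2*u^2 - 15*u) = (u + 3)^2*(u^2 - 5*u) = u*(u + 3)^2*(u - 5)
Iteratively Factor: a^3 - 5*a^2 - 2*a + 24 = (a - 4)*(a^2 - a - 6) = (a - 4)*(a + 2)*(a - 3)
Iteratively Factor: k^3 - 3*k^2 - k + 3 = (k + 1)*(k^2 - 4*k + 3) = (k - 1)*(k + 1)*(k - 3)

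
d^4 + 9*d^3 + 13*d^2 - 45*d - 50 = (d - 2)*(d + 1)*(d + 5)^2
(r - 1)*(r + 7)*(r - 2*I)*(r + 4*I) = r^4 + 6*r^3 + 2*I*r^3 + r^2 + 12*I*r^2 + 48*r - 14*I*r - 56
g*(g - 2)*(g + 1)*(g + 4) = g^4 + 3*g^3 - 6*g^2 - 8*g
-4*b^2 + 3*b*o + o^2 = (-b + o)*(4*b + o)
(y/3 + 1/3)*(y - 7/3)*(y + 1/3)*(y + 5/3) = y^4/3 + 2*y^3/9 - 40*y^2/27 - 146*y/81 - 35/81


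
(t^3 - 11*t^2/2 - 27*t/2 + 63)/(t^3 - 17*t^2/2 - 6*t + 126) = (t - 3)/(t - 6)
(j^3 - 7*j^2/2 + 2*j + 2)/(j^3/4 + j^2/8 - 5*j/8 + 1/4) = 4*(2*j^3 - 7*j^2 + 4*j + 4)/(2*j^3 + j^2 - 5*j + 2)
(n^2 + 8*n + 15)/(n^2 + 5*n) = (n + 3)/n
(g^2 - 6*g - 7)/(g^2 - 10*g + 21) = (g + 1)/(g - 3)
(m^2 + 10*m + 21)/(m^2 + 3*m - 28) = (m + 3)/(m - 4)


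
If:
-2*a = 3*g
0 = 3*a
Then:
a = 0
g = 0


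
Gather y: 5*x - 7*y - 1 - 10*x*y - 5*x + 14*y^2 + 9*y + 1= 14*y^2 + y*(2 - 10*x)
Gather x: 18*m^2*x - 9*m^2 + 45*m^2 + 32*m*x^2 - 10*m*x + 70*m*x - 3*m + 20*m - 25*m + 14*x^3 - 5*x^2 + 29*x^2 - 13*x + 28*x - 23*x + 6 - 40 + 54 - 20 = 36*m^2 - 8*m + 14*x^3 + x^2*(32*m + 24) + x*(18*m^2 + 60*m - 8)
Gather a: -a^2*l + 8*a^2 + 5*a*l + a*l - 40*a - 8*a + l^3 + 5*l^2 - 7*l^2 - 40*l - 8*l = a^2*(8 - l) + a*(6*l - 48) + l^3 - 2*l^2 - 48*l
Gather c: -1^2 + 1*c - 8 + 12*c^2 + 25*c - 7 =12*c^2 + 26*c - 16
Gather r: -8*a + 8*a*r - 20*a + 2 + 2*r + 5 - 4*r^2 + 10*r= -28*a - 4*r^2 + r*(8*a + 12) + 7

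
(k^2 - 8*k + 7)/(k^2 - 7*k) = (k - 1)/k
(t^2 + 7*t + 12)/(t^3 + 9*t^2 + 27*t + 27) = (t + 4)/(t^2 + 6*t + 9)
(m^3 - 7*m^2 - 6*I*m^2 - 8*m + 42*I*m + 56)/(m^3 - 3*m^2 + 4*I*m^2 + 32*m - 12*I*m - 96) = (m^2 - m*(7 + 2*I) + 14*I)/(m^2 + m*(-3 + 8*I) - 24*I)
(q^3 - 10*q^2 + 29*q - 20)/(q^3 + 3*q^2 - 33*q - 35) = (q^2 - 5*q + 4)/(q^2 + 8*q + 7)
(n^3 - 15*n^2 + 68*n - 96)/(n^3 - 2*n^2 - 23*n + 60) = (n - 8)/(n + 5)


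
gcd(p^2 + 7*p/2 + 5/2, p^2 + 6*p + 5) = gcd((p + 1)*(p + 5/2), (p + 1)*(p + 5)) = p + 1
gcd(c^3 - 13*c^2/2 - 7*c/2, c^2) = c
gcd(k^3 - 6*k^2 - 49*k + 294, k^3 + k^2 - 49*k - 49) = k^2 - 49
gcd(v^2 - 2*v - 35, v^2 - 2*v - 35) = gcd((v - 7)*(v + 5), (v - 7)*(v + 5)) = v^2 - 2*v - 35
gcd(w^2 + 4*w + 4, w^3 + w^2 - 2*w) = w + 2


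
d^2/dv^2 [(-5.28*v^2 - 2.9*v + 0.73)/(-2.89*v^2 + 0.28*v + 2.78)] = (56.987332*v^3 + 217.941258*v^2 + 143.339376*v + 65.252788)/(24.137569*v^6 - 7.015764*v^5 - 68.976786*v^4 + 13.475504*v^3 + 66.351372*v^2 - 6.491856*v - 21.484952)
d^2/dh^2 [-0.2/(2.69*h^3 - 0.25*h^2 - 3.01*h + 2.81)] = ((3.228*h - 0.1)*(2.69*h^3 - 0.25*h^2 - 3.01*h + 2.81) - 0.2*(-16.14*h^2 + 1.0*h + 6.02)*(-8.07*h^2 + 0.5*h + 3.01))/(2.69*h^3 - 0.25*h^2 - 3.01*h + 2.81)^3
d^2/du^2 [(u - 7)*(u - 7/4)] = 2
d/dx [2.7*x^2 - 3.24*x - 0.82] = 5.4*x - 3.24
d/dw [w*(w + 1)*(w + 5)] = 3*w^2 + 12*w + 5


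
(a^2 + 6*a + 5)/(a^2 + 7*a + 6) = (a + 5)/(a + 6)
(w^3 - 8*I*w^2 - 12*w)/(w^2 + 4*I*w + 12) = w*(w - 6*I)/(w + 6*I)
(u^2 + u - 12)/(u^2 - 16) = (u - 3)/(u - 4)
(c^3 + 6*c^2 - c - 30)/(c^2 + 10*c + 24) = (c^3 + 6*c^2 - c - 30)/(c^2 + 10*c + 24)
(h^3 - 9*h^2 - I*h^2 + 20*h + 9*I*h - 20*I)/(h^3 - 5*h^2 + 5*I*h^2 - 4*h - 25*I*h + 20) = (h^2 - h*(4 + I) + 4*I)/(h^2 + 5*I*h - 4)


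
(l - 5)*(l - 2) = l^2 - 7*l + 10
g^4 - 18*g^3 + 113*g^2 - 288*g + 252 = (g - 7)*(g - 6)*(g - 3)*(g - 2)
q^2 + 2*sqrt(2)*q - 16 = (q - 2*sqrt(2))*(q + 4*sqrt(2))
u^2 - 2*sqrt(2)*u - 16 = (u - 4*sqrt(2))*(u + 2*sqrt(2))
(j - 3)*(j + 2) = j^2 - j - 6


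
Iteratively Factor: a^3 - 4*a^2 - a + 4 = (a - 4)*(a^2 - 1) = (a - 4)*(a + 1)*(a - 1)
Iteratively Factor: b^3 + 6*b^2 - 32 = (b + 4)*(b^2 + 2*b - 8) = (b - 2)*(b + 4)*(b + 4)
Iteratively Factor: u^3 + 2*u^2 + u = (u)*(u^2 + 2*u + 1) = u*(u + 1)*(u + 1)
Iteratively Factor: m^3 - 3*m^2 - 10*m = (m - 5)*(m^2 + 2*m) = m*(m - 5)*(m + 2)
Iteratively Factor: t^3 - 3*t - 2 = (t + 1)*(t^2 - t - 2) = (t + 1)^2*(t - 2)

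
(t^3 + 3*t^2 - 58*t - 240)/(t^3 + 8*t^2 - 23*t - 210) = (t^2 - 3*t - 40)/(t^2 + 2*t - 35)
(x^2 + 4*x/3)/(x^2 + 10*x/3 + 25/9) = 3*x*(3*x + 4)/(9*x^2 + 30*x + 25)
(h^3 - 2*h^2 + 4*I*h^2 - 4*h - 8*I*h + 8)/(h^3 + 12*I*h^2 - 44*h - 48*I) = (h^2 + 2*h*(-1 + I) - 4*I)/(h^2 + 10*I*h - 24)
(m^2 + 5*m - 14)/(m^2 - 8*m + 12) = (m + 7)/(m - 6)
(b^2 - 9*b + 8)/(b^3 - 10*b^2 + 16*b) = (b - 1)/(b*(b - 2))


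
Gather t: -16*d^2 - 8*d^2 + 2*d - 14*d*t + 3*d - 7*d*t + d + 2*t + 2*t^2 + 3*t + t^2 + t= -24*d^2 + 6*d + 3*t^2 + t*(6 - 21*d)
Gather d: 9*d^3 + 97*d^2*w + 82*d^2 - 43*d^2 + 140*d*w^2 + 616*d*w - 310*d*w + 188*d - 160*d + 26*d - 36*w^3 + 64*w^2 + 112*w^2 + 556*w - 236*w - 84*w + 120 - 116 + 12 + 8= 9*d^3 + d^2*(97*w + 39) + d*(140*w^2 + 306*w + 54) - 36*w^3 + 176*w^2 + 236*w + 24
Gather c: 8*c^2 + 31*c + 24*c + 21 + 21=8*c^2 + 55*c + 42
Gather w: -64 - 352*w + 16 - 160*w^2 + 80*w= -160*w^2 - 272*w - 48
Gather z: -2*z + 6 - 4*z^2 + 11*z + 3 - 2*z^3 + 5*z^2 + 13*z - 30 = -2*z^3 + z^2 + 22*z - 21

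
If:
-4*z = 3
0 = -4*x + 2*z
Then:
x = -3/8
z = -3/4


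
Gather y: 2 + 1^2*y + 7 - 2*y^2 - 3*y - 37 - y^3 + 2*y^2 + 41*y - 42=-y^3 + 39*y - 70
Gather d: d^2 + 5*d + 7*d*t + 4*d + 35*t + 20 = d^2 + d*(7*t + 9) + 35*t + 20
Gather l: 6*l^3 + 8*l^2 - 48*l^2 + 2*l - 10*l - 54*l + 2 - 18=6*l^3 - 40*l^2 - 62*l - 16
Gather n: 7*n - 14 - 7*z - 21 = 7*n - 7*z - 35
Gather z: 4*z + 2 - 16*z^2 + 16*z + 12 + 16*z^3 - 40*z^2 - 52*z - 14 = 16*z^3 - 56*z^2 - 32*z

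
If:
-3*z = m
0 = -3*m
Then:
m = 0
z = 0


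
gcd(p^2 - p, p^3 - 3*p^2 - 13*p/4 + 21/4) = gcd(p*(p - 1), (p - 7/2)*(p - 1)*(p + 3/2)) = p - 1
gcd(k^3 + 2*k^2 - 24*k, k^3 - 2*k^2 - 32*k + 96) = k^2 + 2*k - 24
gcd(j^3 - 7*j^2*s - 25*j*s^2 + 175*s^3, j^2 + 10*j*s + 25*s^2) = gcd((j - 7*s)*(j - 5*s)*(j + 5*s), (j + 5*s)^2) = j + 5*s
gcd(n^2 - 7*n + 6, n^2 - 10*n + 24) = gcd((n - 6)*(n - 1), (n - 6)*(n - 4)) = n - 6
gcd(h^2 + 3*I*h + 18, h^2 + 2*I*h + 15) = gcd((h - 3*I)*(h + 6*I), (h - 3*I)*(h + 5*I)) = h - 3*I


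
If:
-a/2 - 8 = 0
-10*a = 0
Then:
No Solution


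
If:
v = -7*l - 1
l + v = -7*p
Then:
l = -v/7 - 1/7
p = 1/49 - 6*v/49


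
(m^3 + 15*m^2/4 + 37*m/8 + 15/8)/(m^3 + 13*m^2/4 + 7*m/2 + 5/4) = (m + 3/2)/(m + 1)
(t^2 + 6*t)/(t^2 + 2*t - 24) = t/(t - 4)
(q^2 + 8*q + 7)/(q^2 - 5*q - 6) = (q + 7)/(q - 6)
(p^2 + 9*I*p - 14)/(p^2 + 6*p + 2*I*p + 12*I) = (p + 7*I)/(p + 6)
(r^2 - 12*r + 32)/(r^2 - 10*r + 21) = (r^2 - 12*r + 32)/(r^2 - 10*r + 21)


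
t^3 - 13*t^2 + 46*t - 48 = (t - 8)*(t - 3)*(t - 2)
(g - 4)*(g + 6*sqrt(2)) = g^2 - 4*g + 6*sqrt(2)*g - 24*sqrt(2)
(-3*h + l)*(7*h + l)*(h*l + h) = -21*h^3*l - 21*h^3 + 4*h^2*l^2 + 4*h^2*l + h*l^3 + h*l^2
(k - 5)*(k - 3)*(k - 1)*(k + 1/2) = k^4 - 17*k^3/2 + 37*k^2/2 - 7*k/2 - 15/2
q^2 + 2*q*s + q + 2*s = (q + 1)*(q + 2*s)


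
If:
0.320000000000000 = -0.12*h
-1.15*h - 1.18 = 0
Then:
No Solution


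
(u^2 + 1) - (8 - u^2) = 2*u^2 - 7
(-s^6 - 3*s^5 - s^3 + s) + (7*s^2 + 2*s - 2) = -s^6 - 3*s^5 - s^3 + 7*s^2 + 3*s - 2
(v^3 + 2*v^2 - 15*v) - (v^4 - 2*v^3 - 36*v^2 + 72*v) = -v^4 + 3*v^3 + 38*v^2 - 87*v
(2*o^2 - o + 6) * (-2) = -4*o^2 + 2*o - 12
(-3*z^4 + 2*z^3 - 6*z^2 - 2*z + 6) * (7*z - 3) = -21*z^5 + 23*z^4 - 48*z^3 + 4*z^2 + 48*z - 18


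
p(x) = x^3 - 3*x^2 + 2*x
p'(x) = 3*x^2 - 6*x + 2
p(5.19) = 69.37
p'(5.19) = 51.67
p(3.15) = 7.79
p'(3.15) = 12.87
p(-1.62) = -15.36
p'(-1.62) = 19.59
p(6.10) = 127.55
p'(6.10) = 77.03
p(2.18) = 0.46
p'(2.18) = 3.18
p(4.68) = 46.16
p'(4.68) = 39.63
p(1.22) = -0.21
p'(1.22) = -0.85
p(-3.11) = -65.32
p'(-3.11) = 49.68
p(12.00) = 1320.00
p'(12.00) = 362.00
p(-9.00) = -990.00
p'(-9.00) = 299.00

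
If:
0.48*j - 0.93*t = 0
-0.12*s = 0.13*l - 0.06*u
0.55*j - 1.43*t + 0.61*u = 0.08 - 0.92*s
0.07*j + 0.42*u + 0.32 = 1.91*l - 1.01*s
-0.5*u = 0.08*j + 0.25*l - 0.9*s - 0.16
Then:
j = -0.33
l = 0.15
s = -0.08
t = -0.17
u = 0.15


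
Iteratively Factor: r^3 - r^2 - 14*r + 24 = (r + 4)*(r^2 - 5*r + 6) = (r - 2)*(r + 4)*(r - 3)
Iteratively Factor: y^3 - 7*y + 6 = (y - 2)*(y^2 + 2*y - 3) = (y - 2)*(y + 3)*(y - 1)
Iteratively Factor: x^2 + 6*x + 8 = (x + 2)*(x + 4)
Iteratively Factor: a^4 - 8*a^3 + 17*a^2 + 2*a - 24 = (a - 4)*(a^3 - 4*a^2 + a + 6) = (a - 4)*(a - 3)*(a^2 - a - 2) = (a - 4)*(a - 3)*(a - 2)*(a + 1)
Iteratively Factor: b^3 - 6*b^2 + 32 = (b - 4)*(b^2 - 2*b - 8) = (b - 4)^2*(b + 2)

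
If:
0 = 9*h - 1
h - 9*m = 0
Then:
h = 1/9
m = 1/81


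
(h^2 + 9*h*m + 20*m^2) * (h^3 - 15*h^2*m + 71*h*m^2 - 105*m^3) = h^5 - 6*h^4*m - 44*h^3*m^2 + 234*h^2*m^3 + 475*h*m^4 - 2100*m^5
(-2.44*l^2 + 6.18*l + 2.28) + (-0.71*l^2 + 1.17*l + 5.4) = -3.15*l^2 + 7.35*l + 7.68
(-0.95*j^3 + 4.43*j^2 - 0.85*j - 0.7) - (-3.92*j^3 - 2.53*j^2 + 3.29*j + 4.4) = 2.97*j^3 + 6.96*j^2 - 4.14*j - 5.1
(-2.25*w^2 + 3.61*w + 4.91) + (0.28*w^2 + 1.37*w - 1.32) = -1.97*w^2 + 4.98*w + 3.59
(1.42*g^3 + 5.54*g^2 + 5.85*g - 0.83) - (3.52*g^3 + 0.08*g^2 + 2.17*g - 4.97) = -2.1*g^3 + 5.46*g^2 + 3.68*g + 4.14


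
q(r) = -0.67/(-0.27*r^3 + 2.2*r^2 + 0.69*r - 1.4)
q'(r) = -0.67*(0.81*r^2 - 4.4*r - 0.69)/(-0.27*r^3 + 2.2*r^2 + 0.69*r - 1.4)^2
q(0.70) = -9.80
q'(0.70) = 483.19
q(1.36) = -0.23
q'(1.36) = 0.40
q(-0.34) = 0.49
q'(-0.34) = -0.32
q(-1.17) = -0.54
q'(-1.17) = -2.44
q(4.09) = -0.03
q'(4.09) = 0.01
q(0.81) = -1.46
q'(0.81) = 11.85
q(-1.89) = -0.10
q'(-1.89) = -0.14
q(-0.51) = 0.59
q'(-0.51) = -0.90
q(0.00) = 0.48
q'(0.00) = 0.24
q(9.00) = 0.05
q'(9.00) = -0.09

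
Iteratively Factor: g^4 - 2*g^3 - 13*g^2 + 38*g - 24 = (g - 1)*(g^3 - g^2 - 14*g + 24) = (g - 1)*(g + 4)*(g^2 - 5*g + 6) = (g - 2)*(g - 1)*(g + 4)*(g - 3)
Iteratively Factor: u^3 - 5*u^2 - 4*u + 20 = (u - 2)*(u^2 - 3*u - 10) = (u - 2)*(u + 2)*(u - 5)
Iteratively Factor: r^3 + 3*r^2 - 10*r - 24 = (r + 2)*(r^2 + r - 12) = (r - 3)*(r + 2)*(r + 4)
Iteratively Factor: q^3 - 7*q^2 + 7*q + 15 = (q + 1)*(q^2 - 8*q + 15) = (q - 3)*(q + 1)*(q - 5)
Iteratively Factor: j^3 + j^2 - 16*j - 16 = (j + 1)*(j^2 - 16) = (j + 1)*(j + 4)*(j - 4)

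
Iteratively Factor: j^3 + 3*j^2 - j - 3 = (j - 1)*(j^2 + 4*j + 3) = (j - 1)*(j + 3)*(j + 1)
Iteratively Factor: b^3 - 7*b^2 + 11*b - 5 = (b - 1)*(b^2 - 6*b + 5) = (b - 1)^2*(b - 5)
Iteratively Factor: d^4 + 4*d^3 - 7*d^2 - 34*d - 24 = (d + 2)*(d^3 + 2*d^2 - 11*d - 12) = (d + 1)*(d + 2)*(d^2 + d - 12) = (d - 3)*(d + 1)*(d + 2)*(d + 4)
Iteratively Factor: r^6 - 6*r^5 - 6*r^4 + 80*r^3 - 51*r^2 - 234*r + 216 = (r - 4)*(r^5 - 2*r^4 - 14*r^3 + 24*r^2 + 45*r - 54) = (r - 4)*(r - 3)*(r^4 + r^3 - 11*r^2 - 9*r + 18) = (r - 4)*(r - 3)*(r + 3)*(r^3 - 2*r^2 - 5*r + 6) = (r - 4)*(r - 3)^2*(r + 3)*(r^2 + r - 2) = (r - 4)*(r - 3)^2*(r - 1)*(r + 3)*(r + 2)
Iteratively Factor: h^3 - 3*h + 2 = (h + 2)*(h^2 - 2*h + 1) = (h - 1)*(h + 2)*(h - 1)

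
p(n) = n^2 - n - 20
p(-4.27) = 2.50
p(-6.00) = 22.00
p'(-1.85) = -4.70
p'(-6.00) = -13.00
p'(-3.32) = -7.64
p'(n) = 2*n - 1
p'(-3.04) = -7.08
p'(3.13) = 5.26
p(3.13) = -13.33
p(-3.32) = -5.66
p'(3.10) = 5.20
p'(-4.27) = -9.54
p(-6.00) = 22.00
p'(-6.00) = -13.00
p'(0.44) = -0.12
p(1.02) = -19.98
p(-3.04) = -7.72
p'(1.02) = 1.04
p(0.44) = -20.25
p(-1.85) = -14.73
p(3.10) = -13.49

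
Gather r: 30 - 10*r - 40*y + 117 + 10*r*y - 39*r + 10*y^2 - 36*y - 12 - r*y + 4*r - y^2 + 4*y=r*(9*y - 45) + 9*y^2 - 72*y + 135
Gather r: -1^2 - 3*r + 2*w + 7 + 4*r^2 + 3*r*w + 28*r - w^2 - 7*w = 4*r^2 + r*(3*w + 25) - w^2 - 5*w + 6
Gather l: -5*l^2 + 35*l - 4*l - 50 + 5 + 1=-5*l^2 + 31*l - 44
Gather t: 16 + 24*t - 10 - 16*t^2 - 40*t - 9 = -16*t^2 - 16*t - 3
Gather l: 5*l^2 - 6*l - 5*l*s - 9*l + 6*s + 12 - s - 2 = 5*l^2 + l*(-5*s - 15) + 5*s + 10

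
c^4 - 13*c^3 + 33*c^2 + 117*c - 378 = (c - 7)*(c - 6)*(c - 3)*(c + 3)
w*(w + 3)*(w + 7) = w^3 + 10*w^2 + 21*w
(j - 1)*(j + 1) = j^2 - 1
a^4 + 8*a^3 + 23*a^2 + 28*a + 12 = (a + 1)*(a + 2)^2*(a + 3)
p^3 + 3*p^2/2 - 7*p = p*(p - 2)*(p + 7/2)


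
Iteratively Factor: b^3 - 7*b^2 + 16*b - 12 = (b - 3)*(b^2 - 4*b + 4) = (b - 3)*(b - 2)*(b - 2)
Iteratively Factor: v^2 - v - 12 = (v - 4)*(v + 3)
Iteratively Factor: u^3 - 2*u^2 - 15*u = (u - 5)*(u^2 + 3*u) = u*(u - 5)*(u + 3)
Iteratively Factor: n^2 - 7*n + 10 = (n - 2)*(n - 5)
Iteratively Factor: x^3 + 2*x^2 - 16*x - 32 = (x + 2)*(x^2 - 16) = (x + 2)*(x + 4)*(x - 4)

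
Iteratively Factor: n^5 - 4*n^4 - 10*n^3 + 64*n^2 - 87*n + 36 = (n + 4)*(n^4 - 8*n^3 + 22*n^2 - 24*n + 9) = (n - 1)*(n + 4)*(n^3 - 7*n^2 + 15*n - 9) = (n - 1)^2*(n + 4)*(n^2 - 6*n + 9) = (n - 3)*(n - 1)^2*(n + 4)*(n - 3)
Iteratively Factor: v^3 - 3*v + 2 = (v - 1)*(v^2 + v - 2) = (v - 1)*(v + 2)*(v - 1)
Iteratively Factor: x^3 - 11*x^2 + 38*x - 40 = (x - 5)*(x^2 - 6*x + 8) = (x - 5)*(x - 4)*(x - 2)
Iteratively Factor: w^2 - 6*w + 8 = (w - 4)*(w - 2)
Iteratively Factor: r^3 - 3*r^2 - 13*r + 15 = (r + 3)*(r^2 - 6*r + 5) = (r - 5)*(r + 3)*(r - 1)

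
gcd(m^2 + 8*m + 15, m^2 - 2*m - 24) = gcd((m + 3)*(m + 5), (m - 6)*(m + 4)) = 1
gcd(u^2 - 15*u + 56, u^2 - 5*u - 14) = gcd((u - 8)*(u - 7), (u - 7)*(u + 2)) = u - 7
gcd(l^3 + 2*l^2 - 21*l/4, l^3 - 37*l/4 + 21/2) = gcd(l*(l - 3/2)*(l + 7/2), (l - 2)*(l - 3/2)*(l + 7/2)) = l^2 + 2*l - 21/4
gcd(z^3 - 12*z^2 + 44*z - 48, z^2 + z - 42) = z - 6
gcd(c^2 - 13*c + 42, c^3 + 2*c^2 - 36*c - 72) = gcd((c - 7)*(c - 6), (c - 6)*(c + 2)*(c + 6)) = c - 6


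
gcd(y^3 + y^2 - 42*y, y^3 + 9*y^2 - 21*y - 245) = y + 7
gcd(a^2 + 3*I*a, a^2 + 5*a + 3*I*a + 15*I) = a + 3*I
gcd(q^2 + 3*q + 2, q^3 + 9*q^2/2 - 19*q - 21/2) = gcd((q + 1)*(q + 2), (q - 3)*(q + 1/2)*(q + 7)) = 1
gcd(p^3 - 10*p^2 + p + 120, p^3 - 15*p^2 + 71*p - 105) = p - 5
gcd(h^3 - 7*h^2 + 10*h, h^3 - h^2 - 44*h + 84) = h - 2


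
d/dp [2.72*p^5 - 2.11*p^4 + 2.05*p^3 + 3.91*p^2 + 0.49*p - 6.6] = 13.6*p^4 - 8.44*p^3 + 6.15*p^2 + 7.82*p + 0.49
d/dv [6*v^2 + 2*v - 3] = 12*v + 2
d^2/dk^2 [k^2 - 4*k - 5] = 2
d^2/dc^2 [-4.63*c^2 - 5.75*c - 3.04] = -9.26000000000000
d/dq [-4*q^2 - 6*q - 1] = -8*q - 6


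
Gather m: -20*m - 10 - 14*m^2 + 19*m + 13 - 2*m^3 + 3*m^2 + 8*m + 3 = -2*m^3 - 11*m^2 + 7*m + 6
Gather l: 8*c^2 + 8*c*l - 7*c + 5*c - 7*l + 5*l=8*c^2 - 2*c + l*(8*c - 2)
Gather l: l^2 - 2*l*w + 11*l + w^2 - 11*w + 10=l^2 + l*(11 - 2*w) + w^2 - 11*w + 10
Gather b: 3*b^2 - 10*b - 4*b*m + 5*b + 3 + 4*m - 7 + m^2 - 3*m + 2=3*b^2 + b*(-4*m - 5) + m^2 + m - 2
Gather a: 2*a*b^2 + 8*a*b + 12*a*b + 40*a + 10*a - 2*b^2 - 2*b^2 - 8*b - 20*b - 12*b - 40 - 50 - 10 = a*(2*b^2 + 20*b + 50) - 4*b^2 - 40*b - 100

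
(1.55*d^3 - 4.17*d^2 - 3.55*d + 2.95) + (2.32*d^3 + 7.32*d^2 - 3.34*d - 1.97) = 3.87*d^3 + 3.15*d^2 - 6.89*d + 0.98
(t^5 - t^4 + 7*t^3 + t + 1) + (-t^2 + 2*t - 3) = t^5 - t^4 + 7*t^3 - t^2 + 3*t - 2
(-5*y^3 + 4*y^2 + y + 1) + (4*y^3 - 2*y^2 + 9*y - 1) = -y^3 + 2*y^2 + 10*y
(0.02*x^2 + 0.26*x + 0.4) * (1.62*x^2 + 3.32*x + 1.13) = 0.0324*x^4 + 0.4876*x^3 + 1.5338*x^2 + 1.6218*x + 0.452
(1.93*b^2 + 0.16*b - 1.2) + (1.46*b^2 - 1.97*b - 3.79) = 3.39*b^2 - 1.81*b - 4.99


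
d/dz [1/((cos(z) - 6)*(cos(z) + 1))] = (2*cos(z) - 5)*sin(z)/((cos(z) - 6)^2*(cos(z) + 1)^2)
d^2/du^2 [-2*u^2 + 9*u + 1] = -4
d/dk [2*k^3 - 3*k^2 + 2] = 6*k*(k - 1)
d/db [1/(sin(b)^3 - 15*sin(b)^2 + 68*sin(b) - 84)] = (-3*sin(b)^2 + 30*sin(b) - 68)*cos(b)/(sin(b)^3 - 15*sin(b)^2 + 68*sin(b) - 84)^2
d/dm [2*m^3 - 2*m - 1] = 6*m^2 - 2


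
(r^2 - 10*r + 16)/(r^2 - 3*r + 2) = (r - 8)/(r - 1)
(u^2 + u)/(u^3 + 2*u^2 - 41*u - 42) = u/(u^2 + u - 42)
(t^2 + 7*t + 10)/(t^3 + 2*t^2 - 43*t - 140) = (t + 2)/(t^2 - 3*t - 28)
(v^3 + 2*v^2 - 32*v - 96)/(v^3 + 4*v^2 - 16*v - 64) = (v - 6)/(v - 4)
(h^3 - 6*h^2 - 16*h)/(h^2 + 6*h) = (h^2 - 6*h - 16)/(h + 6)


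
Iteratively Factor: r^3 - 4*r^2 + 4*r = (r)*(r^2 - 4*r + 4) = r*(r - 2)*(r - 2)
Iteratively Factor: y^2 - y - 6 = (y + 2)*(y - 3)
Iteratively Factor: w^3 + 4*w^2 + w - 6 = (w + 3)*(w^2 + w - 2) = (w - 1)*(w + 3)*(w + 2)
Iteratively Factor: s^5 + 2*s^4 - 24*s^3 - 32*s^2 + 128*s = (s + 4)*(s^4 - 2*s^3 - 16*s^2 + 32*s) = (s - 2)*(s + 4)*(s^3 - 16*s) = (s - 2)*(s + 4)^2*(s^2 - 4*s) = s*(s - 2)*(s + 4)^2*(s - 4)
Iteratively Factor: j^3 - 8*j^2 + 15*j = (j - 5)*(j^2 - 3*j) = (j - 5)*(j - 3)*(j)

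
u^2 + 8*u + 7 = (u + 1)*(u + 7)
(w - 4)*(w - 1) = w^2 - 5*w + 4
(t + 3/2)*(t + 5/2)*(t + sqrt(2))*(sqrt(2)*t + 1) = sqrt(2)*t^4 + 3*t^3 + 4*sqrt(2)*t^3 + 19*sqrt(2)*t^2/4 + 12*t^2 + 4*sqrt(2)*t + 45*t/4 + 15*sqrt(2)/4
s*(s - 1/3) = s^2 - s/3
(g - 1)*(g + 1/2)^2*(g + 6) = g^4 + 6*g^3 - 3*g^2/4 - 19*g/4 - 3/2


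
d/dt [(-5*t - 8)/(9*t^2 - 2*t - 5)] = 9*(5*t^2 + 16*t + 1)/(81*t^4 - 36*t^3 - 86*t^2 + 20*t + 25)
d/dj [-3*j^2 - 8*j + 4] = -6*j - 8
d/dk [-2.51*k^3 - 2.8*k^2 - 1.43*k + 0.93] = -7.53*k^2 - 5.6*k - 1.43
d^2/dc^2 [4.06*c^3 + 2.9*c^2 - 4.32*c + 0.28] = 24.36*c + 5.8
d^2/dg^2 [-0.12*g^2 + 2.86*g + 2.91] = -0.240000000000000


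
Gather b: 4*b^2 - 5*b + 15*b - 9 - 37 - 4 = 4*b^2 + 10*b - 50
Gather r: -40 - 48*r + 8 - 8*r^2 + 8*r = -8*r^2 - 40*r - 32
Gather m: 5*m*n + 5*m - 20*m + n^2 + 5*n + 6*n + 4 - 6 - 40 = m*(5*n - 15) + n^2 + 11*n - 42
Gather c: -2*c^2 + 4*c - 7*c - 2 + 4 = -2*c^2 - 3*c + 2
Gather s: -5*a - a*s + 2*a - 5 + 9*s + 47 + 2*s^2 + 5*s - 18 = -3*a + 2*s^2 + s*(14 - a) + 24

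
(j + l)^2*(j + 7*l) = j^3 + 9*j^2*l + 15*j*l^2 + 7*l^3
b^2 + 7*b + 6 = (b + 1)*(b + 6)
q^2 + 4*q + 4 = (q + 2)^2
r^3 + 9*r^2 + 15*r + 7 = (r + 1)^2*(r + 7)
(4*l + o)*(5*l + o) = 20*l^2 + 9*l*o + o^2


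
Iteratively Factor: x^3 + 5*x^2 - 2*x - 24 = (x - 2)*(x^2 + 7*x + 12) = (x - 2)*(x + 3)*(x + 4)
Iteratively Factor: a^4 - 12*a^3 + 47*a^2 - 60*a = (a - 5)*(a^3 - 7*a^2 + 12*a) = (a - 5)*(a - 4)*(a^2 - 3*a) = a*(a - 5)*(a - 4)*(a - 3)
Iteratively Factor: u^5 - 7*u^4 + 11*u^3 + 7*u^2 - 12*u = (u - 3)*(u^4 - 4*u^3 - u^2 + 4*u) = u*(u - 3)*(u^3 - 4*u^2 - u + 4) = u*(u - 3)*(u - 1)*(u^2 - 3*u - 4) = u*(u - 4)*(u - 3)*(u - 1)*(u + 1)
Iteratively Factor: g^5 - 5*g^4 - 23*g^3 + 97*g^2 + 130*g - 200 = (g - 5)*(g^4 - 23*g^2 - 18*g + 40) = (g - 5)*(g - 1)*(g^3 + g^2 - 22*g - 40) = (g - 5)^2*(g - 1)*(g^2 + 6*g + 8) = (g - 5)^2*(g - 1)*(g + 4)*(g + 2)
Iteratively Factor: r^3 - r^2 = (r - 1)*(r^2) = r*(r - 1)*(r)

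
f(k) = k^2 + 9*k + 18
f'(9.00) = 27.00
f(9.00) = 180.00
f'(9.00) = 27.00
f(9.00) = 180.00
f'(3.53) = 16.06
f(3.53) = 62.23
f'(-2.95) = 3.10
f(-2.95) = 0.15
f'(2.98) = 14.96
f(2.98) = 53.70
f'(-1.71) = 5.58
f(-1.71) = 5.53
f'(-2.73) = 3.54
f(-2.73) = 0.88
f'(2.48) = 13.96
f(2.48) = 46.47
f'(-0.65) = 7.70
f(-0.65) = 12.57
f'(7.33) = 23.66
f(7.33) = 137.70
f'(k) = 2*k + 9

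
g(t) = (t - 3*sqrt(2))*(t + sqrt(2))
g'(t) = 2*t - 2*sqrt(2)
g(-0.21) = -5.36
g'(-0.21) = -3.25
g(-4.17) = 23.18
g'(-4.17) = -11.17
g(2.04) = -7.61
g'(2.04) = 1.25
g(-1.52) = 0.61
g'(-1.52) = -5.87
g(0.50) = -7.16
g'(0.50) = -1.83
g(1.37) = -8.00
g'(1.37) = -0.09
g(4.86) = 3.87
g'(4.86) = 6.89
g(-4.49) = 26.86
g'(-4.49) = -11.81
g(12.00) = 104.06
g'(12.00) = 21.17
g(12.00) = 104.06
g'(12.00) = 21.17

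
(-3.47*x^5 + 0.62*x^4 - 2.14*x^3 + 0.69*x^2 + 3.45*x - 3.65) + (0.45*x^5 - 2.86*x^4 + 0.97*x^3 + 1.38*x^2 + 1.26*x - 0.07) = -3.02*x^5 - 2.24*x^4 - 1.17*x^3 + 2.07*x^2 + 4.71*x - 3.72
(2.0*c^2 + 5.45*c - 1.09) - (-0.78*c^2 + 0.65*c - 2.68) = 2.78*c^2 + 4.8*c + 1.59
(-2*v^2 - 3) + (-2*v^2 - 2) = -4*v^2 - 5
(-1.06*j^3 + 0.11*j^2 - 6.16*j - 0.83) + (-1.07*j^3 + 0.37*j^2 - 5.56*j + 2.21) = -2.13*j^3 + 0.48*j^2 - 11.72*j + 1.38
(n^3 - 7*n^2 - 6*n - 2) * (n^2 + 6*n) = n^5 - n^4 - 48*n^3 - 38*n^2 - 12*n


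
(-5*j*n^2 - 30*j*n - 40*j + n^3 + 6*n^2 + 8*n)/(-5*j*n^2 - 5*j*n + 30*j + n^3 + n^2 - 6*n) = (n^2 + 6*n + 8)/(n^2 + n - 6)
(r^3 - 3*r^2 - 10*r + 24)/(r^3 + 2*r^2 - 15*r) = (r^3 - 3*r^2 - 10*r + 24)/(r*(r^2 + 2*r - 15))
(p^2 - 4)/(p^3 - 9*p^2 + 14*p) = (p + 2)/(p*(p - 7))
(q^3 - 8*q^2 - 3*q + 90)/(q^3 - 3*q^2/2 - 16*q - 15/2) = 2*(q - 6)/(2*q + 1)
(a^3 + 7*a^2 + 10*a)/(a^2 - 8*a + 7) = a*(a^2 + 7*a + 10)/(a^2 - 8*a + 7)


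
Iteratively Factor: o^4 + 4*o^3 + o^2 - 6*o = (o - 1)*(o^3 + 5*o^2 + 6*o) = o*(o - 1)*(o^2 + 5*o + 6) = o*(o - 1)*(o + 2)*(o + 3)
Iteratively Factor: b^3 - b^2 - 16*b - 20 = (b + 2)*(b^2 - 3*b - 10) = (b + 2)^2*(b - 5)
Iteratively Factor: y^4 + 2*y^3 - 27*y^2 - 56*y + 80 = (y + 4)*(y^3 - 2*y^2 - 19*y + 20) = (y - 1)*(y + 4)*(y^2 - y - 20) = (y - 5)*(y - 1)*(y + 4)*(y + 4)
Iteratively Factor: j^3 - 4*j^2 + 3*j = (j)*(j^2 - 4*j + 3) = j*(j - 1)*(j - 3)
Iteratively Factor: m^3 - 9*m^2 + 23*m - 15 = (m - 1)*(m^2 - 8*m + 15) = (m - 3)*(m - 1)*(m - 5)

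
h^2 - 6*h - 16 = (h - 8)*(h + 2)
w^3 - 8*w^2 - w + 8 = (w - 8)*(w - 1)*(w + 1)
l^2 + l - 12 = (l - 3)*(l + 4)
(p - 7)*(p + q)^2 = p^3 + 2*p^2*q - 7*p^2 + p*q^2 - 14*p*q - 7*q^2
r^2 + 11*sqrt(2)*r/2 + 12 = (r + 3*sqrt(2)/2)*(r + 4*sqrt(2))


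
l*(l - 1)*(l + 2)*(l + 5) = l^4 + 6*l^3 + 3*l^2 - 10*l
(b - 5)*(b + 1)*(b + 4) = b^3 - 21*b - 20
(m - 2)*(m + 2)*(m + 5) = m^3 + 5*m^2 - 4*m - 20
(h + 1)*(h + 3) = h^2 + 4*h + 3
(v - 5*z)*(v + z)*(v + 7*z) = v^3 + 3*v^2*z - 33*v*z^2 - 35*z^3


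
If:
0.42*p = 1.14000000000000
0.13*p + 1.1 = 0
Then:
No Solution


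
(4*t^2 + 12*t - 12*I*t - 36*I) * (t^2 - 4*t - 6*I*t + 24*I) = 4*t^4 - 4*t^3 - 36*I*t^3 - 120*t^2 + 36*I*t^2 + 72*t + 432*I*t + 864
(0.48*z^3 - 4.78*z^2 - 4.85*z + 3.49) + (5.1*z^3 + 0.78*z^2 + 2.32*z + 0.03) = 5.58*z^3 - 4.0*z^2 - 2.53*z + 3.52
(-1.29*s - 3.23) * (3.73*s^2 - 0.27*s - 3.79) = -4.8117*s^3 - 11.6996*s^2 + 5.7612*s + 12.2417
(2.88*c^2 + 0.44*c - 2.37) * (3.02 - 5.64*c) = -16.2432*c^3 + 6.216*c^2 + 14.6956*c - 7.1574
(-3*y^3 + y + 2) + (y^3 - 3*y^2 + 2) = -2*y^3 - 3*y^2 + y + 4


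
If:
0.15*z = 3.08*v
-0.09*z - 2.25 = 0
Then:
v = -1.22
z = -25.00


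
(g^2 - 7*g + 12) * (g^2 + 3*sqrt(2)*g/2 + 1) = g^4 - 7*g^3 + 3*sqrt(2)*g^3/2 - 21*sqrt(2)*g^2/2 + 13*g^2 - 7*g + 18*sqrt(2)*g + 12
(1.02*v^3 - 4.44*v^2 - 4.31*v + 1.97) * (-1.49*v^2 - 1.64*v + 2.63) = -1.5198*v^5 + 4.9428*v^4 + 16.3861*v^3 - 7.5441*v^2 - 14.5661*v + 5.1811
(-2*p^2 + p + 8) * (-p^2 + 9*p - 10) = 2*p^4 - 19*p^3 + 21*p^2 + 62*p - 80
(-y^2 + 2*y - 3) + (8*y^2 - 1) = 7*y^2 + 2*y - 4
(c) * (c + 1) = c^2 + c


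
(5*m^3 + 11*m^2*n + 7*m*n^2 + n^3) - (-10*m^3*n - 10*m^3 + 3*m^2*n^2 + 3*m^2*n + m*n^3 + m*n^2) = 10*m^3*n + 15*m^3 - 3*m^2*n^2 + 8*m^2*n - m*n^3 + 6*m*n^2 + n^3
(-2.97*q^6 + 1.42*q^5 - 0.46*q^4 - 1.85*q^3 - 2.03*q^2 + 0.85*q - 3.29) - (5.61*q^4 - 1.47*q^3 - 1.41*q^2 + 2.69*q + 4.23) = -2.97*q^6 + 1.42*q^5 - 6.07*q^4 - 0.38*q^3 - 0.62*q^2 - 1.84*q - 7.52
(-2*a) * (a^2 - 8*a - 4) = -2*a^3 + 16*a^2 + 8*a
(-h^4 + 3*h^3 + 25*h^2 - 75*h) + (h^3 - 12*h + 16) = -h^4 + 4*h^3 + 25*h^2 - 87*h + 16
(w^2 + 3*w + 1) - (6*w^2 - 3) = -5*w^2 + 3*w + 4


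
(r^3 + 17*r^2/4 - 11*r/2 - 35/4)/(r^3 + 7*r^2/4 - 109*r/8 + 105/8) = 2*(r + 1)/(2*r - 3)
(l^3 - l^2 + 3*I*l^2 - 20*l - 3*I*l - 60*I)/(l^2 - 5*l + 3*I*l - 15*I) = l + 4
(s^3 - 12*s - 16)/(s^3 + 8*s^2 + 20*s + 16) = (s - 4)/(s + 4)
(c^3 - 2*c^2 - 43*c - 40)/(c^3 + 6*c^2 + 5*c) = (c - 8)/c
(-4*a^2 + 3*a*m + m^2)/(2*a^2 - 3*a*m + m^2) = (-4*a - m)/(2*a - m)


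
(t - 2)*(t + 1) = t^2 - t - 2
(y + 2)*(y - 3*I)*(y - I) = y^3 + 2*y^2 - 4*I*y^2 - 3*y - 8*I*y - 6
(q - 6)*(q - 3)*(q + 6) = q^3 - 3*q^2 - 36*q + 108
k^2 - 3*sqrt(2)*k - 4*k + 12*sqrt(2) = (k - 4)*(k - 3*sqrt(2))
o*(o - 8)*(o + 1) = o^3 - 7*o^2 - 8*o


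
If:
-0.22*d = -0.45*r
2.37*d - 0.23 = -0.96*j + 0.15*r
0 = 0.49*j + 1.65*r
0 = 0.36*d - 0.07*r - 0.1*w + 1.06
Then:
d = 0.32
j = -0.53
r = 0.16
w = 11.65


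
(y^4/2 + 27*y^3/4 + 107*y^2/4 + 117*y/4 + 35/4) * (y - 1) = y^5/2 + 25*y^4/4 + 20*y^3 + 5*y^2/2 - 41*y/2 - 35/4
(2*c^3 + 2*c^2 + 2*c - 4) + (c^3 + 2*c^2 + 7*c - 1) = 3*c^3 + 4*c^2 + 9*c - 5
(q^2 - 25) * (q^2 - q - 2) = q^4 - q^3 - 27*q^2 + 25*q + 50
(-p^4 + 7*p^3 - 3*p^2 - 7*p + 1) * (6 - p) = p^5 - 13*p^4 + 45*p^3 - 11*p^2 - 43*p + 6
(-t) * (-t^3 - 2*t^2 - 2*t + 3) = t^4 + 2*t^3 + 2*t^2 - 3*t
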